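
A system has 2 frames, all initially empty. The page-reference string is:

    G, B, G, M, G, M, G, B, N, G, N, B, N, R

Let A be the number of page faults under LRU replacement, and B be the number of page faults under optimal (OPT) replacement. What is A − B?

1

Under LRU: F F . F . . . F F F . F . F → 8 faults.
Under OPT: F F . F . . . F F . . F . F → 7 faults.
A − B = 8 − 7 = 1.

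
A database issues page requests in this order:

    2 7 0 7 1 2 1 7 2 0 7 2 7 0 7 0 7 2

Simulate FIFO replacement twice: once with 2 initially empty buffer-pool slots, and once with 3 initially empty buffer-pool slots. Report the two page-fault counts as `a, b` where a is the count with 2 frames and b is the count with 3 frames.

2 frames: F F F . F F . F . F . F F F . . . F → 11 faults.
3 frames: F F F . F F . F . F . . . . . . . . → 7 faults.
7 < 11: adding a frame reduced faults, as is typical.

11, 7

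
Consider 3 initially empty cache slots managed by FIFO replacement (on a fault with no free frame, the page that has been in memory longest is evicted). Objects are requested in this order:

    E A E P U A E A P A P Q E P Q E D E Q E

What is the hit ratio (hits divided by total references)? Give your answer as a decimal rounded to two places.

E -> fault, frames {E}
A -> fault, frames {E,A}
E -> hit
P -> fault, frames {E,A,P}
U -> fault, evict E, frames {A,P,U}
A -> hit
E -> fault, evict A, frames {P,U,E}
A -> fault, evict P, frames {U,E,A}
P -> fault, evict U, frames {E,A,P}
A -> hit
P -> hit
Q -> fault, evict E, frames {A,P,Q}
E -> fault, evict A, frames {P,Q,E}
P -> hit
Q -> hit
E -> hit
D -> fault, evict P, frames {Q,E,D}
E -> hit
Q -> hit
E -> hit
Hits: 10 of 20 references → 10/20 = 0.5000.

0.50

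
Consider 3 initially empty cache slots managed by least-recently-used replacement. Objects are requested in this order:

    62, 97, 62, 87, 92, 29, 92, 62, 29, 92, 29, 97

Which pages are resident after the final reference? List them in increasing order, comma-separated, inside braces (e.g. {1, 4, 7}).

{29, 92, 97}

62 → miss, frames {62}
97 → miss, frames {62,97}
62 → hit
87 → miss, frames {97,62,87}
92 → miss, evict 97, frames {62,87,92}
29 → miss, evict 62, frames {87,92,29}
92 → hit
62 → miss, evict 87, frames {29,92,62}
29 → hit
92 → hit
29 → hit
97 → miss, evict 62, frames {92,29,97}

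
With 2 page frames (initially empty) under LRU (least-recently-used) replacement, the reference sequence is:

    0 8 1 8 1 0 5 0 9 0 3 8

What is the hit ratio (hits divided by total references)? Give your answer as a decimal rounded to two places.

0 → miss, frames {0}
8 → miss, frames {0,8}
1 → miss, evict 0, frames {8,1}
8 → hit
1 → hit
0 → miss, evict 8, frames {1,0}
5 → miss, evict 1, frames {0,5}
0 → hit
9 → miss, evict 5, frames {0,9}
0 → hit
3 → miss, evict 9, frames {0,3}
8 → miss, evict 0, frames {3,8}
Hits: 4 of 12 references → 4/12 = 0.3333.

0.33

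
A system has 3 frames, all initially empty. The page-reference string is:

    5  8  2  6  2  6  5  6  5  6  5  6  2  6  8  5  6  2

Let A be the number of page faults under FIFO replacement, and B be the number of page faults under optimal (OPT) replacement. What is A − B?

Under FIFO: F F F F . . F . . . . . . . F . . F → 7 faults.
Under OPT: F F F F . . . . . . . . . . F . . F → 6 faults.
A − B = 7 − 6 = 1.

1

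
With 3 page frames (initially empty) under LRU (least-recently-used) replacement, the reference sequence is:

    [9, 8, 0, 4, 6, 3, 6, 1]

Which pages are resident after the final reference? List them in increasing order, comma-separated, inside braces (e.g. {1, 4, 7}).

{1, 3, 6}

9 → fault, frames {9}
8 → fault, frames {9,8}
0 → fault, frames {9,8,0}
4 → fault, evict 9, frames {8,0,4}
6 → fault, evict 8, frames {0,4,6}
3 → fault, evict 0, frames {4,6,3}
6 → hit
1 → fault, evict 4, frames {3,6,1}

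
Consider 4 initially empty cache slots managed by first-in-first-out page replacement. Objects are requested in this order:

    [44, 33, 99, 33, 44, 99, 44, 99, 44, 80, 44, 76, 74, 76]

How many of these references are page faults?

44 -> fault, frames {44}
33 -> fault, frames {44,33}
99 -> fault, frames {44,33,99}
33 -> hit
44 -> hit
99 -> hit
44 -> hit
99 -> hit
44 -> hit
80 -> fault, frames {44,33,99,80}
44 -> hit
76 -> fault, evict 44, frames {33,99,80,76}
74 -> fault, evict 33, frames {99,80,76,74}
76 -> hit
Page faults: 6.

6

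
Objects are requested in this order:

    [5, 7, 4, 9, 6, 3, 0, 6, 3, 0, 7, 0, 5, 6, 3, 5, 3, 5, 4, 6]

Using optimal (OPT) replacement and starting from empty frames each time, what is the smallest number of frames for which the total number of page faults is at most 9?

4

f=1: 20 faults
f=2: 14 faults
f=3: 11 faults
f=4: 9 faults
f=5: 8 faults
f=6: 7 faults
f=7: 7 faults
Smallest f with faults ≤ 9 is 4.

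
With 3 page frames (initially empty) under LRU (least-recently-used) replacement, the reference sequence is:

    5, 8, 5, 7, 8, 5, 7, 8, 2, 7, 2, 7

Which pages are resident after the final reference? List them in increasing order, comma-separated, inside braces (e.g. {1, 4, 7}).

{2, 7, 8}

5: fault, frames {5}
8: fault, frames {5,8}
5: hit
7: fault, frames {8,5,7}
8: hit
5: hit
7: hit
8: hit
2: fault, evict 5, frames {7,8,2}
7: hit
2: hit
7: hit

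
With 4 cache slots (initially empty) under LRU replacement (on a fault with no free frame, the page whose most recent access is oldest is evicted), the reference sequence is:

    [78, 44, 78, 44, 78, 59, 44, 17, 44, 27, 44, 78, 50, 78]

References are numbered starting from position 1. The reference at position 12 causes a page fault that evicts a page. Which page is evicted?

pos 1: 78 -> miss, frames (78)
pos 2: 44 -> miss, frames (78 44)
pos 3: 78 -> hit
pos 4: 44 -> hit
pos 5: 78 -> hit
pos 6: 59 -> miss, frames (44 78 59)
pos 7: 44 -> hit
pos 8: 17 -> miss, frames (78 59 44 17)
pos 9: 44 -> hit
pos 10: 27 -> miss, evict 78, frames (59 17 44 27)
pos 11: 44 -> hit
pos 12: 78 -> miss, evict 59, frames (17 27 44 78)
At position 12, page 59 is evicted.

59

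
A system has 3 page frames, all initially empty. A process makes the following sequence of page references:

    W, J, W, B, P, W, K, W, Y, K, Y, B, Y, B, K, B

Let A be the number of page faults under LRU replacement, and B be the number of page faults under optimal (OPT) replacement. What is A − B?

Under LRU: F F . F F . F . F . . F . . . . → 7 faults.
Under OPT: F F . F F . F . F . . . . . . . → 6 faults.
A − B = 7 − 6 = 1.

1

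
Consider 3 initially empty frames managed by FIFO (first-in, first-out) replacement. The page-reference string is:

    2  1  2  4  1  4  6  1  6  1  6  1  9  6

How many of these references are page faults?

5

2 → miss, frames (2)
1 → miss, frames (2 1)
2 → hit
4 → miss, frames (2 1 4)
1 → hit
4 → hit
6 → miss, evict 2, frames (1 4 6)
1 → hit
6 → hit
1 → hit
6 → hit
1 → hit
9 → miss, evict 1, frames (4 6 9)
6 → hit
Page faults: 5.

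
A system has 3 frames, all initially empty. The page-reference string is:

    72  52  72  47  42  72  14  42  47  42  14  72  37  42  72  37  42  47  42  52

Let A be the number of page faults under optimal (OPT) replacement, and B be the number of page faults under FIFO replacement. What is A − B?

Under OPT: F F . F F . F . . . . F F . . . . F . F → 9 faults.
Under FIFO: F F . F F F F . F F . F F . . . . F F F → 13 faults.
A − B = 9 − 13 = -4.

-4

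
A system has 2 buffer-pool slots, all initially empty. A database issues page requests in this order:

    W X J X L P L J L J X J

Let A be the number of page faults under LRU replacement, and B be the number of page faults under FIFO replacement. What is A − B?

-2

Under LRU: F F F . F F . F . . F . → 7 faults.
Under FIFO: F F F . F F . F F . F F → 9 faults.
A − B = 7 − 9 = -2.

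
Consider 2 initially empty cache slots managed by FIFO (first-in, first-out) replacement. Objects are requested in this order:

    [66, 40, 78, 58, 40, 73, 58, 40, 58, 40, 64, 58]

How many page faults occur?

66 → miss, frames [66]
40 → miss, frames [66, 40]
78 → miss, evict 66, frames [40, 78]
58 → miss, evict 40, frames [78, 58]
40 → miss, evict 78, frames [58, 40]
73 → miss, evict 58, frames [40, 73]
58 → miss, evict 40, frames [73, 58]
40 → miss, evict 73, frames [58, 40]
58 → hit
40 → hit
64 → miss, evict 58, frames [40, 64]
58 → miss, evict 40, frames [64, 58]
Page faults: 10.

10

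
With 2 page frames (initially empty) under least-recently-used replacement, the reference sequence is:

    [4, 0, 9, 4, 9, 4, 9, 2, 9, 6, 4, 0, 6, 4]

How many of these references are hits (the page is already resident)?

4 → miss, frames {4}
0 → miss, frames {4,0}
9 → miss, evict 4, frames {0,9}
4 → miss, evict 0, frames {9,4}
9 → hit
4 → hit
9 → hit
2 → miss, evict 4, frames {9,2}
9 → hit
6 → miss, evict 2, frames {9,6}
4 → miss, evict 9, frames {6,4}
0 → miss, evict 6, frames {4,0}
6 → miss, evict 4, frames {0,6}
4 → miss, evict 0, frames {6,4}
Hits: 4.

4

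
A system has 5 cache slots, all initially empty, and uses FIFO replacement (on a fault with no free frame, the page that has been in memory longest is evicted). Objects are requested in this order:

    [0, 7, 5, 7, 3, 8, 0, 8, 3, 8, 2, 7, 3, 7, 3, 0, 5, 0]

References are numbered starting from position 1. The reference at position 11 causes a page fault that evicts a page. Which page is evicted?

0

pos 1: 0: miss, frames [0]
pos 2: 7: miss, frames [0, 7]
pos 3: 5: miss, frames [0, 7, 5]
pos 4: 7: hit
pos 5: 3: miss, frames [0, 7, 5, 3]
pos 6: 8: miss, frames [0, 7, 5, 3, 8]
pos 7: 0: hit
pos 8: 8: hit
pos 9: 3: hit
pos 10: 8: hit
pos 11: 2: miss, evict 0, frames [7, 5, 3, 8, 2]
At position 11, page 0 is evicted.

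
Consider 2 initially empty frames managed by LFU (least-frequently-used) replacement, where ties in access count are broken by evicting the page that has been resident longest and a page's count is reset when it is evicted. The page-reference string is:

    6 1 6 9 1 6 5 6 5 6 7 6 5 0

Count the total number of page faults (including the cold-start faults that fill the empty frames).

6 → fault, frames (6)
1 → fault, frames (6 1)
6 → hit
9 → fault, evict 1, frames (6 9)
1 → fault, evict 9, frames (6 1)
6 → hit
5 → fault, evict 1, frames (6 5)
6 → hit
5 → hit
6 → hit
7 → fault, evict 5, frames (6 7)
6 → hit
5 → fault, evict 7, frames (6 5)
0 → fault, evict 5, frames (6 0)
Page faults: 8.

8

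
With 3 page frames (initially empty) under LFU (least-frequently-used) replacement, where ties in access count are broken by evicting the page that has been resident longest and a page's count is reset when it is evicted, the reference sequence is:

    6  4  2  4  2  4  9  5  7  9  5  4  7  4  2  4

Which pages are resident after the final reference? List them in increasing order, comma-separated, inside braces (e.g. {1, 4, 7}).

6: fault, frames (6)
4: fault, frames (6 4)
2: fault, frames (6 4 2)
4: hit
2: hit
4: hit
9: fault, evict 6, frames (4 2 9)
5: fault, evict 9, frames (4 2 5)
7: fault, evict 5, frames (4 2 7)
9: fault, evict 7, frames (4 2 9)
5: fault, evict 9, frames (4 2 5)
4: hit
7: fault, evict 5, frames (4 2 7)
4: hit
2: hit
4: hit

{2, 4, 7}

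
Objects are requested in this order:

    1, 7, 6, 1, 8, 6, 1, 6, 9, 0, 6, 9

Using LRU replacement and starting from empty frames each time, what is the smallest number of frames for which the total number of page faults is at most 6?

f=1: 12 faults
f=2: 11 faults
f=3: 6 faults
f=4: 6 faults
f=5: 6 faults
f=6: 6 faults
Smallest f with faults ≤ 6 is 3.

3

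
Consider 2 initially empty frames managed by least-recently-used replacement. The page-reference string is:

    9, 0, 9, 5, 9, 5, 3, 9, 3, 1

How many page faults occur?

9 -> miss, frames [9]
0 -> miss, frames [9, 0]
9 -> hit
5 -> miss, evict 0, frames [9, 5]
9 -> hit
5 -> hit
3 -> miss, evict 9, frames [5, 3]
9 -> miss, evict 5, frames [3, 9]
3 -> hit
1 -> miss, evict 9, frames [3, 1]
Page faults: 6.

6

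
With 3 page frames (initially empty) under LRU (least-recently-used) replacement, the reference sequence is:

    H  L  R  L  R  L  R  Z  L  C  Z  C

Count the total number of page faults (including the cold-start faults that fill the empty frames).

H: miss, frames (H)
L: miss, frames (H L)
R: miss, frames (H L R)
L: hit
R: hit
L: hit
R: hit
Z: miss, evict H, frames (L R Z)
L: hit
C: miss, evict R, frames (Z L C)
Z: hit
C: hit
Page faults: 5.

5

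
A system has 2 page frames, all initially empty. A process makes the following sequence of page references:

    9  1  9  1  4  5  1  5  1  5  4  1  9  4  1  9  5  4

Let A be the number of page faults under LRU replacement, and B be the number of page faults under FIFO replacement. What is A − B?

Under LRU: F F . . F F F . . . F F F F F F F F → 13 faults.
Under FIFO: F F . . F F F . . . F . F . F . F F → 10 faults.
A − B = 13 − 10 = 3.

3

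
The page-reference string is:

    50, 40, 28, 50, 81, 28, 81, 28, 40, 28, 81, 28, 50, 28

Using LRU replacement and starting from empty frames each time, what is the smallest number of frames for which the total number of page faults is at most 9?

f=1: 14 faults
f=2: 9 faults
f=3: 6 faults
f=4: 4 faults
Smallest f with faults ≤ 9 is 2.

2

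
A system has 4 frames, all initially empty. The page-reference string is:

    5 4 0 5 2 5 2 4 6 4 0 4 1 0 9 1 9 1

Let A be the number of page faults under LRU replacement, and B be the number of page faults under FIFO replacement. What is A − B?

Under LRU: F F F . F . . . F . F . F . F . . . → 8 faults.
Under FIFO: F F F . F . . . F . . . F . F . . . → 7 faults.
A − B = 8 − 7 = 1.

1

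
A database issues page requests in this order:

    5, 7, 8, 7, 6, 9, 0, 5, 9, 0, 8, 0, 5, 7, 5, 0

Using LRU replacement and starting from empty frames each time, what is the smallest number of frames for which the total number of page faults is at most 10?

f=1: 16 faults
f=2: 13 faults
f=3: 10 faults
f=4: 9 faults
f=5: 9 faults
f=6: 6 faults
Smallest f with faults ≤ 10 is 3.

3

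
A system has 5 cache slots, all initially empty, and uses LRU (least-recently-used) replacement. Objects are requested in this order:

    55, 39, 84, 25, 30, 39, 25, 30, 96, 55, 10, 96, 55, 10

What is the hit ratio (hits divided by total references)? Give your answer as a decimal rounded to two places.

55: fault, frames [55]
39: fault, frames [55, 39]
84: fault, frames [55, 39, 84]
25: fault, frames [55, 39, 84, 25]
30: fault, frames [55, 39, 84, 25, 30]
39: hit
25: hit
30: hit
96: fault, evict 55, frames [84, 39, 25, 30, 96]
55: fault, evict 84, frames [39, 25, 30, 96, 55]
10: fault, evict 39, frames [25, 30, 96, 55, 10]
96: hit
55: hit
10: hit
Hits: 6 of 14 references → 6/14 = 0.4286.

0.43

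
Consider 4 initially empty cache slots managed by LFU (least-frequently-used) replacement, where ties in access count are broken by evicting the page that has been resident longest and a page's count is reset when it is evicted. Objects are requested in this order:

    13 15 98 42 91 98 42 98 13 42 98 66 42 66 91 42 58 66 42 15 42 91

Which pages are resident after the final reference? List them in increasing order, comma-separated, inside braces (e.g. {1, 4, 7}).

13 → miss, frames (13)
15 → miss, frames (13 15)
98 → miss, frames (13 15 98)
42 → miss, frames (13 15 98 42)
91 → miss, evict 13, frames (15 98 42 91)
98 → hit
42 → hit
98 → hit
13 → miss, evict 15, frames (98 42 91 13)
42 → hit
98 → hit
66 → miss, evict 91, frames (98 42 13 66)
42 → hit
66 → hit
91 → miss, evict 13, frames (98 42 66 91)
42 → hit
58 → miss, evict 91, frames (98 42 66 58)
66 → hit
42 → hit
15 → miss, evict 58, frames (98 42 66 15)
42 → hit
91 → miss, evict 15, frames (98 42 66 91)

{42, 66, 91, 98}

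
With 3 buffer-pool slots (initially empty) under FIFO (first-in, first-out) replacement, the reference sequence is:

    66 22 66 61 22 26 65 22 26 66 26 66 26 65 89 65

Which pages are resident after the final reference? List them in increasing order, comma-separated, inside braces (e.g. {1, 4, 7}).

66 → miss, frames (66)
22 → miss, frames (66 22)
66 → hit
61 → miss, frames (66 22 61)
22 → hit
26 → miss, evict 66, frames (22 61 26)
65 → miss, evict 22, frames (61 26 65)
22 → miss, evict 61, frames (26 65 22)
26 → hit
66 → miss, evict 26, frames (65 22 66)
26 → miss, evict 65, frames (22 66 26)
66 → hit
26 → hit
65 → miss, evict 22, frames (66 26 65)
89 → miss, evict 66, frames (26 65 89)
65 → hit

{26, 65, 89}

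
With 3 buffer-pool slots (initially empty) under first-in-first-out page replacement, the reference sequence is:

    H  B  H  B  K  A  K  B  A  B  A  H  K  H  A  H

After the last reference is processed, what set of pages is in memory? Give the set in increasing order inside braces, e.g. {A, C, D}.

{A, H, K}

H → miss, frames (H)
B → miss, frames (H B)
H → hit
B → hit
K → miss, frames (H B K)
A → miss, evict H, frames (B K A)
K → hit
B → hit
A → hit
B → hit
A → hit
H → miss, evict B, frames (K A H)
K → hit
H → hit
A → hit
H → hit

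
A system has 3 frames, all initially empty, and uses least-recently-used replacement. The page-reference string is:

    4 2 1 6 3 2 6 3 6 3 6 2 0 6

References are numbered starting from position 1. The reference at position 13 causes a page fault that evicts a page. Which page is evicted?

pos 1: 4 -> fault, frames (4)
pos 2: 2 -> fault, frames (4 2)
pos 3: 1 -> fault, frames (4 2 1)
pos 4: 6 -> fault, evict 4, frames (2 1 6)
pos 5: 3 -> fault, evict 2, frames (1 6 3)
pos 6: 2 -> fault, evict 1, frames (6 3 2)
pos 7: 6 -> hit
pos 8: 3 -> hit
pos 9: 6 -> hit
pos 10: 3 -> hit
pos 11: 6 -> hit
pos 12: 2 -> hit
pos 13: 0 -> fault, evict 3, frames (6 2 0)
At position 13, page 3 is evicted.

3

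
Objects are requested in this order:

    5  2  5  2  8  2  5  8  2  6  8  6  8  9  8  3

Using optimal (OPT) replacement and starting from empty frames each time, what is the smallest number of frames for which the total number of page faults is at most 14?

2

f=1: 16 faults
f=2: 8 faults
f=3: 6 faults
f=4: 6 faults
f=5: 6 faults
f=6: 6 faults
Smallest f with faults ≤ 14 is 2.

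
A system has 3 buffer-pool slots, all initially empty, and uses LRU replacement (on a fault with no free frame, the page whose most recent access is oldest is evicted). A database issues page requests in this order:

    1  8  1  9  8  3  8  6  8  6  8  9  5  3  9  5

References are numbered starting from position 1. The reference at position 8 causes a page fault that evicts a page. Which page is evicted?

pos 1: 1 -> fault, frames [1]
pos 2: 8 -> fault, frames [1, 8]
pos 3: 1 -> hit
pos 4: 9 -> fault, frames [8, 1, 9]
pos 5: 8 -> hit
pos 6: 3 -> fault, evict 1, frames [9, 8, 3]
pos 7: 8 -> hit
pos 8: 6 -> fault, evict 9, frames [3, 8, 6]
At position 8, page 9 is evicted.

9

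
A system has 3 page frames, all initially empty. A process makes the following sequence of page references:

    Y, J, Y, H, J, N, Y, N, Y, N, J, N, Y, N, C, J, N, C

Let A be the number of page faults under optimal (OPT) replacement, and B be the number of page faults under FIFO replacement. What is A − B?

-3

Under OPT: F F . F . F . . . . . . . . F . . . → 5 faults.
Under FIFO: F F . F . F F . . . F . . . F . F . → 8 faults.
A − B = 5 − 8 = -3.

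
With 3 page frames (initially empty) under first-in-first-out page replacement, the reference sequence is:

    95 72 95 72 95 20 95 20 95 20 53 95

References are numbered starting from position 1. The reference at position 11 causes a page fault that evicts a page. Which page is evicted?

pos 1: 95 -> miss, frames [95]
pos 2: 72 -> miss, frames [95, 72]
pos 3: 95 -> hit
pos 4: 72 -> hit
pos 5: 95 -> hit
pos 6: 20 -> miss, frames [95, 72, 20]
pos 7: 95 -> hit
pos 8: 20 -> hit
pos 9: 95 -> hit
pos 10: 20 -> hit
pos 11: 53 -> miss, evict 95, frames [72, 20, 53]
At position 11, page 95 is evicted.

95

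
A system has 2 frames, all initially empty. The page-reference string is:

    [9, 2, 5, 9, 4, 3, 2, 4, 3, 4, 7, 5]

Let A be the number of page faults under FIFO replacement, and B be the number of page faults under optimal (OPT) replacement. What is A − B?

2

Under FIFO: F F F F F F F F F . F F → 11 faults.
Under OPT: F F F . F F F . F . F F → 9 faults.
A − B = 11 − 9 = 2.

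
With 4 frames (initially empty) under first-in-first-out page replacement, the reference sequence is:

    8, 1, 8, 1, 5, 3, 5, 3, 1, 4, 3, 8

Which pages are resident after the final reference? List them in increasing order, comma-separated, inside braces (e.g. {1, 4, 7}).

8 -> fault, frames [8]
1 -> fault, frames [8, 1]
8 -> hit
1 -> hit
5 -> fault, frames [8, 1, 5]
3 -> fault, frames [8, 1, 5, 3]
5 -> hit
3 -> hit
1 -> hit
4 -> fault, evict 8, frames [1, 5, 3, 4]
3 -> hit
8 -> fault, evict 1, frames [5, 3, 4, 8]

{3, 4, 5, 8}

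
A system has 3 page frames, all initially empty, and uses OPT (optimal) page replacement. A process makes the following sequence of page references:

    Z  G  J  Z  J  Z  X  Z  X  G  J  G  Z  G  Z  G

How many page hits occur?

11

Z -> miss, frames (Z)
G -> miss, frames (Z G)
J -> miss, frames (Z G J)
Z -> hit
J -> hit
Z -> hit
X -> miss, evict J, frames (Z G X)
Z -> hit
X -> hit
G -> hit
J -> miss, evict X, frames (Z G J)
G -> hit
Z -> hit
G -> hit
Z -> hit
G -> hit
Hits: 11.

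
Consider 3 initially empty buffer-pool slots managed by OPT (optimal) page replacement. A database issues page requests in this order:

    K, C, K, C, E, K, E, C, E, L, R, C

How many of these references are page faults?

K -> fault, frames {K}
C -> fault, frames {K,C}
K -> hit
C -> hit
E -> fault, frames {K,C,E}
K -> hit
E -> hit
C -> hit
E -> hit
L -> fault, evict E, frames {K,C,L}
R -> fault, evict L, frames {K,C,R}
C -> hit
Page faults: 5.

5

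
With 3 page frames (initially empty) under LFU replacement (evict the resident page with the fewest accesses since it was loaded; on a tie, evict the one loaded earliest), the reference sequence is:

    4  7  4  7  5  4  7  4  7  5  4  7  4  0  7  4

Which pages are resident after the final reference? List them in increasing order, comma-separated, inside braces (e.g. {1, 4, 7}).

4 → miss, frames {4}
7 → miss, frames {4,7}
4 → hit
7 → hit
5 → miss, frames {4,7,5}
4 → hit
7 → hit
4 → hit
7 → hit
5 → hit
4 → hit
7 → hit
4 → hit
0 → miss, evict 5, frames {4,7,0}
7 → hit
4 → hit

{0, 4, 7}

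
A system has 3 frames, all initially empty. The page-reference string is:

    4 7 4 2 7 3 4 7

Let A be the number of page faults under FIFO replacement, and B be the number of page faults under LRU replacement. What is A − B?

1

Under FIFO: F F . F . F F F → 6 faults.
Under LRU: F F . F . F F . → 5 faults.
A − B = 6 − 5 = 1.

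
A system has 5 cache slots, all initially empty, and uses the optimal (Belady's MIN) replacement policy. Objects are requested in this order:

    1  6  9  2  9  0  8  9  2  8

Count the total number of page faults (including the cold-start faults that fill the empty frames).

6

1 → miss, frames {1}
6 → miss, frames {1,6}
9 → miss, frames {1,6,9}
2 → miss, frames {1,6,9,2}
9 → hit
0 → miss, frames {1,6,9,2,0}
8 → miss, evict 0, frames {1,6,9,2,8}
9 → hit
2 → hit
8 → hit
Page faults: 6.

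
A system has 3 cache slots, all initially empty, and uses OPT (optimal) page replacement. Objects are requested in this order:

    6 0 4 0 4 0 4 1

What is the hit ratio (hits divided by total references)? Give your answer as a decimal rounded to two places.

6 -> fault, frames {6}
0 -> fault, frames {6,0}
4 -> fault, frames {6,0,4}
0 -> hit
4 -> hit
0 -> hit
4 -> hit
1 -> fault, evict 4, frames {6,0,1}
Hits: 4 of 8 references → 4/8 = 0.5000.

0.50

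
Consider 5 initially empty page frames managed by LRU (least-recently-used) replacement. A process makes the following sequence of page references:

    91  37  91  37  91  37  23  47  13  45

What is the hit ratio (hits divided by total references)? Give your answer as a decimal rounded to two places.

0.40

91 -> fault, frames [91]
37 -> fault, frames [91, 37]
91 -> hit
37 -> hit
91 -> hit
37 -> hit
23 -> fault, frames [91, 37, 23]
47 -> fault, frames [91, 37, 23, 47]
13 -> fault, frames [91, 37, 23, 47, 13]
45 -> fault, evict 91, frames [37, 23, 47, 13, 45]
Hits: 4 of 10 references → 4/10 = 0.4000.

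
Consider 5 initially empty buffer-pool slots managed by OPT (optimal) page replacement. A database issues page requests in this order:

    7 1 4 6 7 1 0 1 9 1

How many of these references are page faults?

6

7 → fault, frames {7}
1 → fault, frames {7,1}
4 → fault, frames {7,1,4}
6 → fault, frames {7,1,4,6}
7 → hit
1 → hit
0 → fault, frames {7,1,4,6,0}
1 → hit
9 → fault, evict 0, frames {7,1,4,6,9}
1 → hit
Page faults: 6.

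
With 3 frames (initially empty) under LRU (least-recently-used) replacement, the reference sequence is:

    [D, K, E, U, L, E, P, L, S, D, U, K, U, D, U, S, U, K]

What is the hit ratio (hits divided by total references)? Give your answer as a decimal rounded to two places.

D → fault, frames [D]
K → fault, frames [D, K]
E → fault, frames [D, K, E]
U → fault, evict D, frames [K, E, U]
L → fault, evict K, frames [E, U, L]
E → hit
P → fault, evict U, frames [L, E, P]
L → hit
S → fault, evict E, frames [P, L, S]
D → fault, evict P, frames [L, S, D]
U → fault, evict L, frames [S, D, U]
K → fault, evict S, frames [D, U, K]
U → hit
D → hit
U → hit
S → fault, evict K, frames [D, U, S]
U → hit
K → fault, evict D, frames [S, U, K]
Hits: 6 of 18 references → 6/18 = 0.3333.

0.33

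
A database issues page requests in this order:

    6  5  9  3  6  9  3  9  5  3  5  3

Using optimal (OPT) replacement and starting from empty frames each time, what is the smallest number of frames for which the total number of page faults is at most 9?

2

f=1: 12 faults
f=2: 6 faults
f=3: 5 faults
f=4: 4 faults
Smallest f with faults ≤ 9 is 2.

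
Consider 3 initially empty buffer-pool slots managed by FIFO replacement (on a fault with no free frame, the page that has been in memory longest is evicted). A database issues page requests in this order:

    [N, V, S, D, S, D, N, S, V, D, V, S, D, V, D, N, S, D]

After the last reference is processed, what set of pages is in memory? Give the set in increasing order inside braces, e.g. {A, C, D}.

{D, N, S}

N → miss, frames [N]
V → miss, frames [N, V]
S → miss, frames [N, V, S]
D → miss, evict N, frames [V, S, D]
S → hit
D → hit
N → miss, evict V, frames [S, D, N]
S → hit
V → miss, evict S, frames [D, N, V]
D → hit
V → hit
S → miss, evict D, frames [N, V, S]
D → miss, evict N, frames [V, S, D]
V → hit
D → hit
N → miss, evict V, frames [S, D, N]
S → hit
D → hit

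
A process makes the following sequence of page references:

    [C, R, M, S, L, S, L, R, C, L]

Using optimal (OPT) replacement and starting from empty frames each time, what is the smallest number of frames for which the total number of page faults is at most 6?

3

f=1: 10 faults
f=2: 7 faults
f=3: 6 faults
f=4: 5 faults
f=5: 5 faults
Smallest f with faults ≤ 6 is 3.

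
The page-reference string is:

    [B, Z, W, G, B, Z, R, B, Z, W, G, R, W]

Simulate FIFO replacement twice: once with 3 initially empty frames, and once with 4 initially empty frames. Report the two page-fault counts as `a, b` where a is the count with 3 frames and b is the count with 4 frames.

3 frames: F F F F F F F . . F F . . → 9 faults.
4 frames: F F F F . . F F F F F F . → 10 faults.
10 > 9: adding a frame increased faults — Belady's anomaly.

9, 10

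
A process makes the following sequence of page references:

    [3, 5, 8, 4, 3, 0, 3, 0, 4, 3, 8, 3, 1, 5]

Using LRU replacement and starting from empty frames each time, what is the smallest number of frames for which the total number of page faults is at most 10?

3

f=1: 14 faults
f=2: 11 faults
f=3: 9 faults
f=4: 7 faults
f=5: 7 faults
f=6: 6 faults
Smallest f with faults ≤ 10 is 3.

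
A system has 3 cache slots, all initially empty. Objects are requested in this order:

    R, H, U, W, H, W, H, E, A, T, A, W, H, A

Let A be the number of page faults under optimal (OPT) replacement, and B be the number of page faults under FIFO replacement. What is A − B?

-2

Under OPT: F F F F . . . F F F . . F . → 8 faults.
Under FIFO: F F F F . . . F F F . F F F → 10 faults.
A − B = 8 − 10 = -2.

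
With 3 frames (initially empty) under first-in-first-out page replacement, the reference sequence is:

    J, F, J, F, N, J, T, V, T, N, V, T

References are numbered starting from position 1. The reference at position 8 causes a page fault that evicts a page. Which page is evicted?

pos 1: J → fault, frames (J)
pos 2: F → fault, frames (J F)
pos 3: J → hit
pos 4: F → hit
pos 5: N → fault, frames (J F N)
pos 6: J → hit
pos 7: T → fault, evict J, frames (F N T)
pos 8: V → fault, evict F, frames (N T V)
At position 8, page F is evicted.

F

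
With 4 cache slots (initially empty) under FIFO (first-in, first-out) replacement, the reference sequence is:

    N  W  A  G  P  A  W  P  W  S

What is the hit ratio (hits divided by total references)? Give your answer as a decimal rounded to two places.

N: miss, frames {N}
W: miss, frames {N,W}
A: miss, frames {N,W,A}
G: miss, frames {N,W,A,G}
P: miss, evict N, frames {W,A,G,P}
A: hit
W: hit
P: hit
W: hit
S: miss, evict W, frames {A,G,P,S}
Hits: 4 of 10 references → 4/10 = 0.4000.

0.40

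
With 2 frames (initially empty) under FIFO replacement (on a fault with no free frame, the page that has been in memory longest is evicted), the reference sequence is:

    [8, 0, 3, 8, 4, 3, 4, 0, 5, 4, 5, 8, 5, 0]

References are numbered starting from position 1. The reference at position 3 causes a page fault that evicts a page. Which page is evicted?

pos 1: 8: fault, frames (8)
pos 2: 0: fault, frames (8 0)
pos 3: 3: fault, evict 8, frames (0 3)
At position 3, page 8 is evicted.

8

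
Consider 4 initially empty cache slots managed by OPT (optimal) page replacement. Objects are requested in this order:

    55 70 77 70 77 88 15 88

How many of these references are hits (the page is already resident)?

3

55 -> fault, frames (55)
70 -> fault, frames (55 70)
77 -> fault, frames (55 70 77)
70 -> hit
77 -> hit
88 -> fault, frames (55 70 77 88)
15 -> fault, evict 77, frames (55 70 88 15)
88 -> hit
Hits: 3.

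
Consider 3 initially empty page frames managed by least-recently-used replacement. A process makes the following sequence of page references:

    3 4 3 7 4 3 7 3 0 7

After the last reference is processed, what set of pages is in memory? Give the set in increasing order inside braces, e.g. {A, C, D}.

{0, 3, 7}

3: fault, frames [3]
4: fault, frames [3, 4]
3: hit
7: fault, frames [4, 3, 7]
4: hit
3: hit
7: hit
3: hit
0: fault, evict 4, frames [7, 3, 0]
7: hit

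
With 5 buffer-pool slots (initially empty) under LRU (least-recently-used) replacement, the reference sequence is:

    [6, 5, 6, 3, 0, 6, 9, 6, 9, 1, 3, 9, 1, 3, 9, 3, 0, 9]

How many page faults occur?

6 → fault, frames {6}
5 → fault, frames {6,5}
6 → hit
3 → fault, frames {5,6,3}
0 → fault, frames {5,6,3,0}
6 → hit
9 → fault, frames {5,3,0,6,9}
6 → hit
9 → hit
1 → fault, evict 5, frames {3,0,6,9,1}
3 → hit
9 → hit
1 → hit
3 → hit
9 → hit
3 → hit
0 → hit
9 → hit
Page faults: 6.

6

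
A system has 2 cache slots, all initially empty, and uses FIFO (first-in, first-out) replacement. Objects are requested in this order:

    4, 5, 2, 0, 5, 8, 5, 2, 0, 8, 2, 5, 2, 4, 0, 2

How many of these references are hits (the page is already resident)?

4 → miss, frames (4)
5 → miss, frames (4 5)
2 → miss, evict 4, frames (5 2)
0 → miss, evict 5, frames (2 0)
5 → miss, evict 2, frames (0 5)
8 → miss, evict 0, frames (5 8)
5 → hit
2 → miss, evict 5, frames (8 2)
0 → miss, evict 8, frames (2 0)
8 → miss, evict 2, frames (0 8)
2 → miss, evict 0, frames (8 2)
5 → miss, evict 8, frames (2 5)
2 → hit
4 → miss, evict 2, frames (5 4)
0 → miss, evict 5, frames (4 0)
2 → miss, evict 4, frames (0 2)
Hits: 2.

2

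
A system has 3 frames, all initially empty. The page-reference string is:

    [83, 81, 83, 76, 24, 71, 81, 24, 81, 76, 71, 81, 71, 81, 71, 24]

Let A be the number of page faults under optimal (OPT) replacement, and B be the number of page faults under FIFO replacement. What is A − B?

-1

Under OPT: F F . F F F . . . F . . . . . F → 7 faults.
Under FIFO: F F . F F F F . . F . . . . . F → 8 faults.
A − B = 7 − 8 = -1.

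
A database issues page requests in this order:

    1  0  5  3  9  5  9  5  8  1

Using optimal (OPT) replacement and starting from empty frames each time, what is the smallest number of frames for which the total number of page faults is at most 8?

2

f=1: 10 faults
f=2: 7 faults
f=3: 6 faults
f=4: 6 faults
f=5: 6 faults
f=6: 6 faults
Smallest f with faults ≤ 8 is 2.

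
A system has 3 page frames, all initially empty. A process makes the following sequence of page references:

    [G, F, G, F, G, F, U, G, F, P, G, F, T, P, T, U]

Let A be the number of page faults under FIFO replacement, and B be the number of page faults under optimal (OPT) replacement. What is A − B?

Under FIFO: F F . . . . F . . F F F F F . F → 9 faults.
Under OPT: F F . . . . F . . F . . F . . F → 6 faults.
A − B = 9 − 6 = 3.

3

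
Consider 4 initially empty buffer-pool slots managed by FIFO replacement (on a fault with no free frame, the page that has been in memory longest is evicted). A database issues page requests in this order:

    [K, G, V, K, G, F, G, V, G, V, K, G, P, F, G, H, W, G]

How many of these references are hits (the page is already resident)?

10

K: miss, frames (K)
G: miss, frames (K G)
V: miss, frames (K G V)
K: hit
G: hit
F: miss, frames (K G V F)
G: hit
V: hit
G: hit
V: hit
K: hit
G: hit
P: miss, evict K, frames (G V F P)
F: hit
G: hit
H: miss, evict G, frames (V F P H)
W: miss, evict V, frames (F P H W)
G: miss, evict F, frames (P H W G)
Hits: 10.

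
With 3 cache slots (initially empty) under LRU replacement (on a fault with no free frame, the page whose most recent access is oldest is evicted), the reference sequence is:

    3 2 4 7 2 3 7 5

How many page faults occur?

3: fault, frames (3)
2: fault, frames (3 2)
4: fault, frames (3 2 4)
7: fault, evict 3, frames (2 4 7)
2: hit
3: fault, evict 4, frames (7 2 3)
7: hit
5: fault, evict 2, frames (3 7 5)
Page faults: 6.

6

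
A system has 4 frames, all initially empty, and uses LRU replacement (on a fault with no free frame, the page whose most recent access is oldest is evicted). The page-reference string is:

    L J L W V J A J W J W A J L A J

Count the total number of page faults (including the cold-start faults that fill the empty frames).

L -> miss, frames [L]
J -> miss, frames [L, J]
L -> hit
W -> miss, frames [J, L, W]
V -> miss, frames [J, L, W, V]
J -> hit
A -> miss, evict L, frames [W, V, J, A]
J -> hit
W -> hit
J -> hit
W -> hit
A -> hit
J -> hit
L -> miss, evict V, frames [W, A, J, L]
A -> hit
J -> hit
Page faults: 6.

6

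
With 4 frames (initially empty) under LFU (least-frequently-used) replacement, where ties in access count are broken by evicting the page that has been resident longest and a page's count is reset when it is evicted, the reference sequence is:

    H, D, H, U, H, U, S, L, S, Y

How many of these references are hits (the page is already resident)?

H → miss, frames [H]
D → miss, frames [H, D]
H → hit
U → miss, frames [H, D, U]
H → hit
U → hit
S → miss, frames [H, D, U, S]
L → miss, evict D, frames [H, U, S, L]
S → hit
Y → miss, evict L, frames [H, U, S, Y]
Hits: 4.

4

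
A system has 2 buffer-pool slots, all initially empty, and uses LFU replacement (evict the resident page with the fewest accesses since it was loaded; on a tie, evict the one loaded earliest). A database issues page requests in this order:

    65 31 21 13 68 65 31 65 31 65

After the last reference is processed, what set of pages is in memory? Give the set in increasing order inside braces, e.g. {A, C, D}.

{31, 65}

65 -> fault, frames (65)
31 -> fault, frames (65 31)
21 -> fault, evict 65, frames (31 21)
13 -> fault, evict 31, frames (21 13)
68 -> fault, evict 21, frames (13 68)
65 -> fault, evict 13, frames (68 65)
31 -> fault, evict 68, frames (65 31)
65 -> hit
31 -> hit
65 -> hit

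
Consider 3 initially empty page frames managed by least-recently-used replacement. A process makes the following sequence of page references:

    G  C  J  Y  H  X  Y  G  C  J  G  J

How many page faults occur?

9

G → fault, frames {G}
C → fault, frames {G,C}
J → fault, frames {G,C,J}
Y → fault, evict G, frames {C,J,Y}
H → fault, evict C, frames {J,Y,H}
X → fault, evict J, frames {Y,H,X}
Y → hit
G → fault, evict H, frames {X,Y,G}
C → fault, evict X, frames {Y,G,C}
J → fault, evict Y, frames {G,C,J}
G → hit
J → hit
Page faults: 9.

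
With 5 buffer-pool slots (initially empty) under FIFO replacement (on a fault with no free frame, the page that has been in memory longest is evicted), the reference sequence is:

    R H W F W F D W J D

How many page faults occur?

R → miss, frames (R)
H → miss, frames (R H)
W → miss, frames (R H W)
F → miss, frames (R H W F)
W → hit
F → hit
D → miss, frames (R H W F D)
W → hit
J → miss, evict R, frames (H W F D J)
D → hit
Page faults: 6.

6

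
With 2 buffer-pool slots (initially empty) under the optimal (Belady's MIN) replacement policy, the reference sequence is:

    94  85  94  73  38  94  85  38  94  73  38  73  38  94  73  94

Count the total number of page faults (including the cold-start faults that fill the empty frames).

94: fault, frames [94]
85: fault, frames [94, 85]
94: hit
73: fault, evict 85, frames [94, 73]
38: fault, evict 73, frames [94, 38]
94: hit
85: fault, evict 94, frames [38, 85]
38: hit
94: fault, evict 85, frames [38, 94]
73: fault, evict 94, frames [38, 73]
38: hit
73: hit
38: hit
94: fault, evict 38, frames [73, 94]
73: hit
94: hit
Page faults: 8.

8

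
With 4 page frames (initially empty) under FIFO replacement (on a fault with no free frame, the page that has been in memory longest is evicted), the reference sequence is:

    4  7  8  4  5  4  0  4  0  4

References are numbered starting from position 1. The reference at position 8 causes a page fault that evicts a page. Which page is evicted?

7

pos 1: 4: fault, frames {4}
pos 2: 7: fault, frames {4,7}
pos 3: 8: fault, frames {4,7,8}
pos 4: 4: hit
pos 5: 5: fault, frames {4,7,8,5}
pos 6: 4: hit
pos 7: 0: fault, evict 4, frames {7,8,5,0}
pos 8: 4: fault, evict 7, frames {8,5,0,4}
At position 8, page 7 is evicted.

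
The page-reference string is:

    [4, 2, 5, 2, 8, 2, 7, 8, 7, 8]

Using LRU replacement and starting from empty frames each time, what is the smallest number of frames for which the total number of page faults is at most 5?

f=1: 10 faults
f=2: 6 faults
f=3: 5 faults
f=4: 5 faults
f=5: 5 faults
Smallest f with faults ≤ 5 is 3.

3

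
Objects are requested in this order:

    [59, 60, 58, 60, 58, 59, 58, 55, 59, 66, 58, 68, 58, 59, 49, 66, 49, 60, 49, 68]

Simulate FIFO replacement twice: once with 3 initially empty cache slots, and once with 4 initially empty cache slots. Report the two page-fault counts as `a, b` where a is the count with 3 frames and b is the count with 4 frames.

13, 9

3 frames: F F F . . . . F F F F F . F F F . F . F → 13 faults.
4 frames: F F F . . . . F . F . F . F F . . F . . → 9 faults.
9 < 13: adding a frame reduced faults, as is typical.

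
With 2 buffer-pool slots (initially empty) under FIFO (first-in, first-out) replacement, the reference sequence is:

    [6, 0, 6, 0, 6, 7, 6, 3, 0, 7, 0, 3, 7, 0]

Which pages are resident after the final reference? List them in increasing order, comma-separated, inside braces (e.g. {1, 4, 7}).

6: fault, frames {6}
0: fault, frames {6,0}
6: hit
0: hit
6: hit
7: fault, evict 6, frames {0,7}
6: fault, evict 0, frames {7,6}
3: fault, evict 7, frames {6,3}
0: fault, evict 6, frames {3,0}
7: fault, evict 3, frames {0,7}
0: hit
3: fault, evict 0, frames {7,3}
7: hit
0: fault, evict 7, frames {3,0}

{0, 3}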